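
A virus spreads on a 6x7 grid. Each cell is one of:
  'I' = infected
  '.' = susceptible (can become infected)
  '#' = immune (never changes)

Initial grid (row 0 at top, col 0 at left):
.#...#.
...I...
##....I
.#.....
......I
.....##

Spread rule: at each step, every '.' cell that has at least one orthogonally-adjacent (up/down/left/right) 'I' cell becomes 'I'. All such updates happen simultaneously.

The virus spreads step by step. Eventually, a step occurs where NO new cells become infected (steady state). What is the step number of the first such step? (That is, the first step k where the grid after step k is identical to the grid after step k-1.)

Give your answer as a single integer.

Answer: 8

Derivation:
Step 0 (initial): 3 infected
Step 1: +8 new -> 11 infected
Step 2: +10 new -> 21 infected
Step 3: +5 new -> 26 infected
Step 4: +3 new -> 29 infected
Step 5: +2 new -> 31 infected
Step 6: +2 new -> 33 infected
Step 7: +2 new -> 35 infected
Step 8: +0 new -> 35 infected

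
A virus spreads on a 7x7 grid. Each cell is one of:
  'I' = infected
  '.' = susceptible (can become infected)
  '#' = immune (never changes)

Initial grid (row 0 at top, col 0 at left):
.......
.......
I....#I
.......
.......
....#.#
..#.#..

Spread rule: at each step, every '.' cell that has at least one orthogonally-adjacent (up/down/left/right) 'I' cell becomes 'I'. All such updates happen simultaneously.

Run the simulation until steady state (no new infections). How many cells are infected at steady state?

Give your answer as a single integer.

Step 0 (initial): 2 infected
Step 1: +5 new -> 7 infected
Step 2: +9 new -> 16 infected
Step 3: +10 new -> 26 infected
Step 4: +10 new -> 36 infected
Step 5: +5 new -> 41 infected
Step 6: +2 new -> 43 infected
Step 7: +1 new -> 44 infected
Step 8: +0 new -> 44 infected

Answer: 44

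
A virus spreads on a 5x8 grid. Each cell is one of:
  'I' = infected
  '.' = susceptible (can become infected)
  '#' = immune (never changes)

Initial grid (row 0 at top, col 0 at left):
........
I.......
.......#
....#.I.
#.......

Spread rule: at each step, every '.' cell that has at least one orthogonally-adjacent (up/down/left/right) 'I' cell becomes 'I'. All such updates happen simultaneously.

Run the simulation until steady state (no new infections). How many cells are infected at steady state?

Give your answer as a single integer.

Step 0 (initial): 2 infected
Step 1: +7 new -> 9 infected
Step 2: +8 new -> 17 infected
Step 3: +9 new -> 26 infected
Step 4: +8 new -> 34 infected
Step 5: +3 new -> 37 infected
Step 6: +0 new -> 37 infected

Answer: 37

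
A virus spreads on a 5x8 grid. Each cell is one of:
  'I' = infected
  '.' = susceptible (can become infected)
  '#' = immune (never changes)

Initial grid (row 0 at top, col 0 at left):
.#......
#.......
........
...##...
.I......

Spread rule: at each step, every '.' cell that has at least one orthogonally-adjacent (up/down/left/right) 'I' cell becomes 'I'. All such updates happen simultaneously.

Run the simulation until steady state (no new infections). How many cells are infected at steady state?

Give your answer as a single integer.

Step 0 (initial): 1 infected
Step 1: +3 new -> 4 infected
Step 2: +4 new -> 8 infected
Step 3: +4 new -> 12 infected
Step 4: +3 new -> 15 infected
Step 5: +5 new -> 20 infected
Step 6: +5 new -> 25 infected
Step 7: +4 new -> 29 infected
Step 8: +3 new -> 32 infected
Step 9: +2 new -> 34 infected
Step 10: +1 new -> 35 infected
Step 11: +0 new -> 35 infected

Answer: 35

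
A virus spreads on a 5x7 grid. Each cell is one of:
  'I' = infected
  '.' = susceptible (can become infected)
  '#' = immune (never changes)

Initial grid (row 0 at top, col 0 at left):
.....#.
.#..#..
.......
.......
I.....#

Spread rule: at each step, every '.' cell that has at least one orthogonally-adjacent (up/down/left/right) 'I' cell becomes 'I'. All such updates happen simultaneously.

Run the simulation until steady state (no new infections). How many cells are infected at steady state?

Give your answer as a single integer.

Answer: 31

Derivation:
Step 0 (initial): 1 infected
Step 1: +2 new -> 3 infected
Step 2: +3 new -> 6 infected
Step 3: +4 new -> 10 infected
Step 4: +4 new -> 14 infected
Step 5: +5 new -> 19 infected
Step 6: +4 new -> 23 infected
Step 7: +3 new -> 26 infected
Step 8: +3 new -> 29 infected
Step 9: +1 new -> 30 infected
Step 10: +1 new -> 31 infected
Step 11: +0 new -> 31 infected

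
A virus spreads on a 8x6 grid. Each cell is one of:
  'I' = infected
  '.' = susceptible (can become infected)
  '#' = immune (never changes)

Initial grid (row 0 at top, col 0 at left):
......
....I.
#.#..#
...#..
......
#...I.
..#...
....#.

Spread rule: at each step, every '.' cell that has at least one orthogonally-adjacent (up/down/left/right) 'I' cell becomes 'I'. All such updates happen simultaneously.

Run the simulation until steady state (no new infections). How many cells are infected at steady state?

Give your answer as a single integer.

Answer: 41

Derivation:
Step 0 (initial): 2 infected
Step 1: +8 new -> 10 infected
Step 2: +10 new -> 20 infected
Step 3: +7 new -> 27 infected
Step 4: +7 new -> 34 infected
Step 5: +5 new -> 39 infected
Step 6: +2 new -> 41 infected
Step 7: +0 new -> 41 infected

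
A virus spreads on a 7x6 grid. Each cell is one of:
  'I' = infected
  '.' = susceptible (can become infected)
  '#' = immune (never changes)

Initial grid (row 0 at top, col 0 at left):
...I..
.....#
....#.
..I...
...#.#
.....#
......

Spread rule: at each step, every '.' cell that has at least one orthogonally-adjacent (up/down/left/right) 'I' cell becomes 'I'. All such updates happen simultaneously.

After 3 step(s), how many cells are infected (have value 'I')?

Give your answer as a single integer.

Answer: 28

Derivation:
Step 0 (initial): 2 infected
Step 1: +7 new -> 9 infected
Step 2: +10 new -> 19 infected
Step 3: +9 new -> 28 infected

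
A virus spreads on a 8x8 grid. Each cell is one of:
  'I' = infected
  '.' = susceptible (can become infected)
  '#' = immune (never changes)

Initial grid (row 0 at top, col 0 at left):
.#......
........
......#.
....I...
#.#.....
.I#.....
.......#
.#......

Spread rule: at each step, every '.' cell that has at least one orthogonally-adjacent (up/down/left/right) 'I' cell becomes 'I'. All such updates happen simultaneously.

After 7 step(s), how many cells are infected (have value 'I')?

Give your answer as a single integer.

Answer: 57

Derivation:
Step 0 (initial): 2 infected
Step 1: +7 new -> 9 infected
Step 2: +11 new -> 20 infected
Step 3: +14 new -> 34 infected
Step 4: +12 new -> 46 infected
Step 5: +7 new -> 53 infected
Step 6: +3 new -> 56 infected
Step 7: +1 new -> 57 infected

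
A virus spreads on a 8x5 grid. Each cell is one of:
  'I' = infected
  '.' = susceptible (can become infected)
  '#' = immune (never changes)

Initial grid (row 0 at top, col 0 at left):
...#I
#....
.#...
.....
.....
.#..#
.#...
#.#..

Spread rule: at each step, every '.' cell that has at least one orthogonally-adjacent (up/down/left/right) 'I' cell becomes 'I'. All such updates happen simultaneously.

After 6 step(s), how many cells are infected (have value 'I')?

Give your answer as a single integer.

Answer: 19

Derivation:
Step 0 (initial): 1 infected
Step 1: +1 new -> 2 infected
Step 2: +2 new -> 4 infected
Step 3: +3 new -> 7 infected
Step 4: +5 new -> 12 infected
Step 5: +3 new -> 15 infected
Step 6: +4 new -> 19 infected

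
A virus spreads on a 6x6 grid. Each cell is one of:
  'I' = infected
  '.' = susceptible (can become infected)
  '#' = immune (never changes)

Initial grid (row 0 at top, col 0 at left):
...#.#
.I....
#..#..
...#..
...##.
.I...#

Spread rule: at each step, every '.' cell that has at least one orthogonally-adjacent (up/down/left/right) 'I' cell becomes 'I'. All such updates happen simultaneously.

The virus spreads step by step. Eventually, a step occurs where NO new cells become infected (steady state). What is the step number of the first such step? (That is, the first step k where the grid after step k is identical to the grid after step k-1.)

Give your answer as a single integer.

Step 0 (initial): 2 infected
Step 1: +7 new -> 9 infected
Step 2: +8 new -> 17 infected
Step 3: +4 new -> 21 infected
Step 4: +3 new -> 24 infected
Step 5: +2 new -> 26 infected
Step 6: +1 new -> 27 infected
Step 7: +1 new -> 28 infected
Step 8: +0 new -> 28 infected

Answer: 8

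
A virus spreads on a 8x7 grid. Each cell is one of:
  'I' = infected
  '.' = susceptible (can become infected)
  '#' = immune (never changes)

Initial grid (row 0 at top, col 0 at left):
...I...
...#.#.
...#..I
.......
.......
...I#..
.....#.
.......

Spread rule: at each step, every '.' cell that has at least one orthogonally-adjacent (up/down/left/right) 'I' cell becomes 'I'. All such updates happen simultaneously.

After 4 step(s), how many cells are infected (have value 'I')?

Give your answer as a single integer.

Step 0 (initial): 3 infected
Step 1: +8 new -> 11 infected
Step 2: +15 new -> 26 infected
Step 3: +12 new -> 38 infected
Step 4: +9 new -> 47 infected

Answer: 47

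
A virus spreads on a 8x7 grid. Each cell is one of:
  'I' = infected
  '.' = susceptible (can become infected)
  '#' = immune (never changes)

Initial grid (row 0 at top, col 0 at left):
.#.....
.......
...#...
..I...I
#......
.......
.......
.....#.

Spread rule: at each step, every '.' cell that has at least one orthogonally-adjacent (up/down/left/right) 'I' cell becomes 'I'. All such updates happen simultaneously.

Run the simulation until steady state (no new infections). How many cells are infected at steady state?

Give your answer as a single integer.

Answer: 52

Derivation:
Step 0 (initial): 2 infected
Step 1: +7 new -> 9 infected
Step 2: +11 new -> 20 infected
Step 3: +13 new -> 33 infected
Step 4: +11 new -> 44 infected
Step 5: +6 new -> 50 infected
Step 6: +2 new -> 52 infected
Step 7: +0 new -> 52 infected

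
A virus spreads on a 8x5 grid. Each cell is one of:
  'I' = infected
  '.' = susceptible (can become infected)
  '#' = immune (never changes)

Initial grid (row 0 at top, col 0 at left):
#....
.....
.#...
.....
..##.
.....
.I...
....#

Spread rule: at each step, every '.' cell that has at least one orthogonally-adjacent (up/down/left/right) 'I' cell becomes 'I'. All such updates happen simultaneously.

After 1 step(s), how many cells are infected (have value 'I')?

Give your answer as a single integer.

Answer: 5

Derivation:
Step 0 (initial): 1 infected
Step 1: +4 new -> 5 infected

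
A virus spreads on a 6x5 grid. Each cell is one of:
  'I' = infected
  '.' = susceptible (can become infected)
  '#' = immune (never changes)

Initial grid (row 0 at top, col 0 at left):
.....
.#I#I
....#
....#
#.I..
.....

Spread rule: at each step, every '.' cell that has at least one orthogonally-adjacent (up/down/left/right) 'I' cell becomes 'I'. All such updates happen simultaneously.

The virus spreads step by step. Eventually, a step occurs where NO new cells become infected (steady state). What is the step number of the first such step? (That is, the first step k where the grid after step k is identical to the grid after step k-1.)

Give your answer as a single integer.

Answer: 5

Derivation:
Step 0 (initial): 3 infected
Step 1: +7 new -> 10 infected
Step 2: +9 new -> 19 infected
Step 3: +5 new -> 24 infected
Step 4: +1 new -> 25 infected
Step 5: +0 new -> 25 infected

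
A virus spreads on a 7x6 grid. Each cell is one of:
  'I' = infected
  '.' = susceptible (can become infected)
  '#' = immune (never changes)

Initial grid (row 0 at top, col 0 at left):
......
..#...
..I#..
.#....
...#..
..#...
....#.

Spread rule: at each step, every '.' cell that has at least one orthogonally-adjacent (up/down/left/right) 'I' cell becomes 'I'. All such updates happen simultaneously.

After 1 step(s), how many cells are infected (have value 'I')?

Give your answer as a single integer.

Step 0 (initial): 1 infected
Step 1: +2 new -> 3 infected

Answer: 3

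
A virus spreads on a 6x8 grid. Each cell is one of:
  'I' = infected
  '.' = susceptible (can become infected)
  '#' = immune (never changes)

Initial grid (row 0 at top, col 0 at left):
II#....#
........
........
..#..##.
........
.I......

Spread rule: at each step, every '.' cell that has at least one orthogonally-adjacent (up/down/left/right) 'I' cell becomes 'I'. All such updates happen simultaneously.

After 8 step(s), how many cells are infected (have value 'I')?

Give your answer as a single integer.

Answer: 43

Derivation:
Step 0 (initial): 3 infected
Step 1: +5 new -> 8 infected
Step 2: +7 new -> 15 infected
Step 3: +5 new -> 20 infected
Step 4: +6 new -> 26 infected
Step 5: +6 new -> 32 infected
Step 6: +5 new -> 37 infected
Step 7: +4 new -> 41 infected
Step 8: +2 new -> 43 infected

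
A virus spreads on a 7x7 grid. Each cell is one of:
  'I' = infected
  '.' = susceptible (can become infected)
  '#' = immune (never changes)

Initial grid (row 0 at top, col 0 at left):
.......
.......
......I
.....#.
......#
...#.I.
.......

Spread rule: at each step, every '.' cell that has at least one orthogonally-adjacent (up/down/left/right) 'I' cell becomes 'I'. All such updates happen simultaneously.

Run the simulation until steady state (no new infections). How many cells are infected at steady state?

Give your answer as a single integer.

Answer: 46

Derivation:
Step 0 (initial): 2 infected
Step 1: +7 new -> 9 infected
Step 2: +6 new -> 15 infected
Step 3: +6 new -> 21 infected
Step 4: +6 new -> 27 infected
Step 5: +7 new -> 34 infected
Step 6: +7 new -> 41 infected
Step 7: +4 new -> 45 infected
Step 8: +1 new -> 46 infected
Step 9: +0 new -> 46 infected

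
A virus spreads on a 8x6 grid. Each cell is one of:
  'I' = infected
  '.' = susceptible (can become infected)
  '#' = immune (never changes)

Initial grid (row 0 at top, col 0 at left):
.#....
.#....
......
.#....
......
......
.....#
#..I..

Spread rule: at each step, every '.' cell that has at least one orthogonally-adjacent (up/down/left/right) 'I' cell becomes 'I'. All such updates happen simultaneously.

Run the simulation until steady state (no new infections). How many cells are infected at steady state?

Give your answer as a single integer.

Step 0 (initial): 1 infected
Step 1: +3 new -> 4 infected
Step 2: +5 new -> 9 infected
Step 3: +4 new -> 13 infected
Step 4: +6 new -> 19 infected
Step 5: +6 new -> 25 infected
Step 6: +5 new -> 30 infected
Step 7: +6 new -> 36 infected
Step 8: +4 new -> 40 infected
Step 9: +2 new -> 42 infected
Step 10: +1 new -> 43 infected
Step 11: +0 new -> 43 infected

Answer: 43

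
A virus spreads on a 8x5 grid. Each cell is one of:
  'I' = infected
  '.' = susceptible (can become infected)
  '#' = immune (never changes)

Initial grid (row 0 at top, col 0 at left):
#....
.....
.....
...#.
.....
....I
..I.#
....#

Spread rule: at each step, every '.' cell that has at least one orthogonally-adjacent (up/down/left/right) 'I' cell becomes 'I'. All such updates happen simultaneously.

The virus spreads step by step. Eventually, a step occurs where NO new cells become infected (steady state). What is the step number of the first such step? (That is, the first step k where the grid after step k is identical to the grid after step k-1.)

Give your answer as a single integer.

Answer: 8

Derivation:
Step 0 (initial): 2 infected
Step 1: +6 new -> 8 infected
Step 2: +7 new -> 15 infected
Step 3: +5 new -> 20 infected
Step 4: +5 new -> 25 infected
Step 5: +5 new -> 30 infected
Step 6: +4 new -> 34 infected
Step 7: +2 new -> 36 infected
Step 8: +0 new -> 36 infected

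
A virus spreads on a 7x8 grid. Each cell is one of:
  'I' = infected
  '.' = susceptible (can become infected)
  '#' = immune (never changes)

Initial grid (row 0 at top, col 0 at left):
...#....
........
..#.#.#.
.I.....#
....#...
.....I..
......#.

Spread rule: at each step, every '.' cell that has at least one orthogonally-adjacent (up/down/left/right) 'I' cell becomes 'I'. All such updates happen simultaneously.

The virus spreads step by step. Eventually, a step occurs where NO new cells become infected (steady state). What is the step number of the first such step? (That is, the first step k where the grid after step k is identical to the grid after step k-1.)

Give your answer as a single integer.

Answer: 8

Derivation:
Step 0 (initial): 2 infected
Step 1: +8 new -> 10 infected
Step 2: +11 new -> 21 infected
Step 3: +14 new -> 35 infected
Step 4: +6 new -> 41 infected
Step 5: +3 new -> 44 infected
Step 6: +3 new -> 47 infected
Step 7: +2 new -> 49 infected
Step 8: +0 new -> 49 infected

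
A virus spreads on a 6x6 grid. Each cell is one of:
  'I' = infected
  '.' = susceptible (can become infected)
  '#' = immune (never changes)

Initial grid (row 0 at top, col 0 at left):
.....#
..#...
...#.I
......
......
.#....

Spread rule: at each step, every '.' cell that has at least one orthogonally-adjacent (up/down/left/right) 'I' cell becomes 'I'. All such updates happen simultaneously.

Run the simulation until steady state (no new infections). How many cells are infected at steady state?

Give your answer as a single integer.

Step 0 (initial): 1 infected
Step 1: +3 new -> 4 infected
Step 2: +3 new -> 7 infected
Step 3: +5 new -> 12 infected
Step 4: +4 new -> 16 infected
Step 5: +5 new -> 21 infected
Step 6: +5 new -> 26 infected
Step 7: +4 new -> 30 infected
Step 8: +2 new -> 32 infected
Step 9: +0 new -> 32 infected

Answer: 32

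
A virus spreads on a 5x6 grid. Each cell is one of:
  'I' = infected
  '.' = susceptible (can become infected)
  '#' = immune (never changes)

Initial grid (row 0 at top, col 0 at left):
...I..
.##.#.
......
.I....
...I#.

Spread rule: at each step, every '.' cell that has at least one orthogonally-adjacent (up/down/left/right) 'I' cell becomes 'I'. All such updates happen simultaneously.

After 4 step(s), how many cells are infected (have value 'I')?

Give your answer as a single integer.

Step 0 (initial): 3 infected
Step 1: +9 new -> 12 infected
Step 2: +7 new -> 19 infected
Step 3: +5 new -> 24 infected
Step 4: +2 new -> 26 infected

Answer: 26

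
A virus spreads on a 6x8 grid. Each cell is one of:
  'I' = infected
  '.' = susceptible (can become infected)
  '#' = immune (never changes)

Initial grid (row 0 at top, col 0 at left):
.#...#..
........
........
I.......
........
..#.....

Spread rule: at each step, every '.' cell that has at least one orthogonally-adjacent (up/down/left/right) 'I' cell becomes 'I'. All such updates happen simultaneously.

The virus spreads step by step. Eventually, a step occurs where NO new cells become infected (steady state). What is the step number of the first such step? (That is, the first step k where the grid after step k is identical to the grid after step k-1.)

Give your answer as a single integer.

Answer: 11

Derivation:
Step 0 (initial): 1 infected
Step 1: +3 new -> 4 infected
Step 2: +5 new -> 9 infected
Step 3: +6 new -> 15 infected
Step 4: +4 new -> 19 infected
Step 5: +6 new -> 25 infected
Step 6: +6 new -> 31 infected
Step 7: +6 new -> 37 infected
Step 8: +4 new -> 41 infected
Step 9: +3 new -> 44 infected
Step 10: +1 new -> 45 infected
Step 11: +0 new -> 45 infected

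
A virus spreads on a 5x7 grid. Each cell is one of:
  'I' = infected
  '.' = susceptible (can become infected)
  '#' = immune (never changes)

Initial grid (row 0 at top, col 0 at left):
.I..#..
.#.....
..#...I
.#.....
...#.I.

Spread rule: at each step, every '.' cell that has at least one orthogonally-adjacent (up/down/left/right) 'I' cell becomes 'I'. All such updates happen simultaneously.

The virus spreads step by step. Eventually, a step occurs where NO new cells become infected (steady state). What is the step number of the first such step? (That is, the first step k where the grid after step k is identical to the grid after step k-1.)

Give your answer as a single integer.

Step 0 (initial): 3 infected
Step 1: +8 new -> 11 infected
Step 2: +7 new -> 18 infected
Step 3: +6 new -> 24 infected
Step 4: +3 new -> 27 infected
Step 5: +2 new -> 29 infected
Step 6: +1 new -> 30 infected
Step 7: +0 new -> 30 infected

Answer: 7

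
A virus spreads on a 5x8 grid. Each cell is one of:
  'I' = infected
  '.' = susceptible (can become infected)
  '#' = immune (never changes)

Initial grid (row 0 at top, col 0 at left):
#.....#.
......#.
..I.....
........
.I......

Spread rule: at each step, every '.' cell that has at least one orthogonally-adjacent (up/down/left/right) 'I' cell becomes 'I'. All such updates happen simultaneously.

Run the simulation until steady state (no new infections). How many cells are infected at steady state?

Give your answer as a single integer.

Answer: 37

Derivation:
Step 0 (initial): 2 infected
Step 1: +7 new -> 9 infected
Step 2: +8 new -> 17 infected
Step 3: +7 new -> 24 infected
Step 4: +5 new -> 29 infected
Step 5: +4 new -> 33 infected
Step 6: +3 new -> 36 infected
Step 7: +1 new -> 37 infected
Step 8: +0 new -> 37 infected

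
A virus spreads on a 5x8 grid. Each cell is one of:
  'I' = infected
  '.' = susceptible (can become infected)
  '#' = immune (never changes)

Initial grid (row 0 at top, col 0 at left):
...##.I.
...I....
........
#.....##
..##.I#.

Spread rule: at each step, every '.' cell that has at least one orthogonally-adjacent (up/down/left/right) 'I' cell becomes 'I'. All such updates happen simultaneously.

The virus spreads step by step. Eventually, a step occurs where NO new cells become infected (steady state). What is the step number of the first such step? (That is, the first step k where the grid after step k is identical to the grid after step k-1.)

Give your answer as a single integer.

Answer: 7

Derivation:
Step 0 (initial): 3 infected
Step 1: +8 new -> 11 infected
Step 2: +10 new -> 21 infected
Step 3: +5 new -> 26 infected
Step 4: +3 new -> 29 infected
Step 5: +1 new -> 30 infected
Step 6: +1 new -> 31 infected
Step 7: +0 new -> 31 infected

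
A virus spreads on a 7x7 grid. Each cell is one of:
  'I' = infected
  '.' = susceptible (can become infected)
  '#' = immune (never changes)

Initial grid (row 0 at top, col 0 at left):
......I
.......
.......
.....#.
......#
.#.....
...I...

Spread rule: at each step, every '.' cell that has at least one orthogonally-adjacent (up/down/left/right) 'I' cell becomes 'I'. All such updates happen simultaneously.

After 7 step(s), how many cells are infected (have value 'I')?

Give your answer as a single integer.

Answer: 46

Derivation:
Step 0 (initial): 2 infected
Step 1: +5 new -> 7 infected
Step 2: +8 new -> 15 infected
Step 3: +10 new -> 25 infected
Step 4: +10 new -> 35 infected
Step 5: +5 new -> 40 infected
Step 6: +4 new -> 44 infected
Step 7: +2 new -> 46 infected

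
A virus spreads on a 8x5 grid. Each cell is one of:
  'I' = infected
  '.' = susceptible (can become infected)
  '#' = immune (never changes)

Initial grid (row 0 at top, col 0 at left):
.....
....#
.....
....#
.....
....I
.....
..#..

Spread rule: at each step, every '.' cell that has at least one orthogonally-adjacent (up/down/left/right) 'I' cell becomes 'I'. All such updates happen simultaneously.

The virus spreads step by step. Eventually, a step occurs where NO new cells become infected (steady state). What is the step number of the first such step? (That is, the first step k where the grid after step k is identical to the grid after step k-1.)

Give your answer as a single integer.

Step 0 (initial): 1 infected
Step 1: +3 new -> 4 infected
Step 2: +4 new -> 8 infected
Step 3: +5 new -> 13 infected
Step 4: +5 new -> 18 infected
Step 5: +7 new -> 25 infected
Step 6: +5 new -> 30 infected
Step 7: +4 new -> 34 infected
Step 8: +2 new -> 36 infected
Step 9: +1 new -> 37 infected
Step 10: +0 new -> 37 infected

Answer: 10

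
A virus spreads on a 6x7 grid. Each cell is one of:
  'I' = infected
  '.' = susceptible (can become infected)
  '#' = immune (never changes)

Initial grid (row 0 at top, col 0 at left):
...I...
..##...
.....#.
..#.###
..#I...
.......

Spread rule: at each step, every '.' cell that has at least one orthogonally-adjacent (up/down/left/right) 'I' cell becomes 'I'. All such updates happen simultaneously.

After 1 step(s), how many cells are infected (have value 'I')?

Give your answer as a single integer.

Answer: 7

Derivation:
Step 0 (initial): 2 infected
Step 1: +5 new -> 7 infected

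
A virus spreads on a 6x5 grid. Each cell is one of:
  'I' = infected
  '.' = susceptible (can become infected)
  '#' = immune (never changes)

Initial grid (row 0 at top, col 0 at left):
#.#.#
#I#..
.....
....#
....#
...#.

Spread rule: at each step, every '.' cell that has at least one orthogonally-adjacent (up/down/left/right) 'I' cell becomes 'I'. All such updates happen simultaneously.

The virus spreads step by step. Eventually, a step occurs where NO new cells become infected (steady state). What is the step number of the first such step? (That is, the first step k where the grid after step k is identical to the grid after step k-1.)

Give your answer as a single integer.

Step 0 (initial): 1 infected
Step 1: +2 new -> 3 infected
Step 2: +3 new -> 6 infected
Step 3: +4 new -> 10 infected
Step 4: +6 new -> 16 infected
Step 5: +5 new -> 21 infected
Step 6: +0 new -> 21 infected

Answer: 6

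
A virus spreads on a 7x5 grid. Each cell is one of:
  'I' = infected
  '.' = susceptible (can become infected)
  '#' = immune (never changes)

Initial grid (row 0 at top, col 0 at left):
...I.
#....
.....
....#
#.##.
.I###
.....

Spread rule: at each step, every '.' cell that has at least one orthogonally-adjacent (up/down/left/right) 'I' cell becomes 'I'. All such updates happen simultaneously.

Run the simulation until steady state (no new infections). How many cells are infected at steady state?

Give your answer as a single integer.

Answer: 26

Derivation:
Step 0 (initial): 2 infected
Step 1: +6 new -> 8 infected
Step 2: +7 new -> 15 infected
Step 3: +9 new -> 24 infected
Step 4: +2 new -> 26 infected
Step 5: +0 new -> 26 infected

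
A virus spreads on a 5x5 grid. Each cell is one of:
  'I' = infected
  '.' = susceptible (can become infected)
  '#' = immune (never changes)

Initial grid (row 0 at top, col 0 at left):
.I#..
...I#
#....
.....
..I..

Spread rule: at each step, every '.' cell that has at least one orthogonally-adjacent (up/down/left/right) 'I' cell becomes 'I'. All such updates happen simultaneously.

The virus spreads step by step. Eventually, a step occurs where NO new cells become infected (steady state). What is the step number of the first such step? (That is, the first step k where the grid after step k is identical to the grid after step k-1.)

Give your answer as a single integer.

Answer: 4

Derivation:
Step 0 (initial): 3 infected
Step 1: +8 new -> 11 infected
Step 2: +9 new -> 20 infected
Step 3: +2 new -> 22 infected
Step 4: +0 new -> 22 infected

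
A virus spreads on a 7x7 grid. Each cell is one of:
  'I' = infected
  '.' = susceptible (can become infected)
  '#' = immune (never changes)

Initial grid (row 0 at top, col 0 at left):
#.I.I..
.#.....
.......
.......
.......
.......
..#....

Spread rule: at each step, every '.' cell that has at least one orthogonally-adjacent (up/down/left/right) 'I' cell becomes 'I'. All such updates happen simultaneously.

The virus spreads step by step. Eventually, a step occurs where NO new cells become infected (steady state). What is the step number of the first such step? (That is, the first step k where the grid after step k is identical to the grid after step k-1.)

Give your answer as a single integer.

Step 0 (initial): 2 infected
Step 1: +5 new -> 7 infected
Step 2: +5 new -> 12 infected
Step 3: +6 new -> 18 infected
Step 4: +7 new -> 25 infected
Step 5: +8 new -> 33 infected
Step 6: +6 new -> 39 infected
Step 7: +5 new -> 44 infected
Step 8: +2 new -> 46 infected
Step 9: +0 new -> 46 infected

Answer: 9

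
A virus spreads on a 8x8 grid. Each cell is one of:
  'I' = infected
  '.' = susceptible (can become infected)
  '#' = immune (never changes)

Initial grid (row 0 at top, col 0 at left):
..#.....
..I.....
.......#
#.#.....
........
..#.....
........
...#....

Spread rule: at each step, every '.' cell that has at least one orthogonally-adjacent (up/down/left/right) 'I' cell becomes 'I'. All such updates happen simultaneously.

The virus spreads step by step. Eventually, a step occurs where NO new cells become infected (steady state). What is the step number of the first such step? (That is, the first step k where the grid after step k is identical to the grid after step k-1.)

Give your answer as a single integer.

Answer: 12

Derivation:
Step 0 (initial): 1 infected
Step 1: +3 new -> 4 infected
Step 2: +6 new -> 10 infected
Step 3: +7 new -> 17 infected
Step 4: +6 new -> 23 infected
Step 5: +9 new -> 32 infected
Step 6: +7 new -> 39 infected
Step 7: +7 new -> 46 infected
Step 8: +6 new -> 52 infected
Step 9: +3 new -> 55 infected
Step 10: +2 new -> 57 infected
Step 11: +1 new -> 58 infected
Step 12: +0 new -> 58 infected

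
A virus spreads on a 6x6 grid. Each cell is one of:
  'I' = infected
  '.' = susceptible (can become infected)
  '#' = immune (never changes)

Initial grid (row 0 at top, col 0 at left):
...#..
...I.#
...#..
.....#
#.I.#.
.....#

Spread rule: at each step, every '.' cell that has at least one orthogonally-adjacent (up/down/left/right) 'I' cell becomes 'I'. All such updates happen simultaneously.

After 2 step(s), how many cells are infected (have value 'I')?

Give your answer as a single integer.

Answer: 17

Derivation:
Step 0 (initial): 2 infected
Step 1: +6 new -> 8 infected
Step 2: +9 new -> 17 infected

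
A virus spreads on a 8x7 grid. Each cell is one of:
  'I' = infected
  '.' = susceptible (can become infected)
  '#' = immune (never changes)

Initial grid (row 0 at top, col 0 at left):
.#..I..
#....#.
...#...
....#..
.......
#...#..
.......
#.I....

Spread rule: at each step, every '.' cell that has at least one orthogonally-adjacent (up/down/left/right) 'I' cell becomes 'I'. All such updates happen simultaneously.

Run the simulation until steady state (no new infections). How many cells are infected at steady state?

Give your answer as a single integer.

Step 0 (initial): 2 infected
Step 1: +6 new -> 8 infected
Step 2: +8 new -> 16 infected
Step 3: +9 new -> 25 infected
Step 4: +9 new -> 34 infected
Step 5: +9 new -> 43 infected
Step 6: +4 new -> 47 infected
Step 7: +0 new -> 47 infected

Answer: 47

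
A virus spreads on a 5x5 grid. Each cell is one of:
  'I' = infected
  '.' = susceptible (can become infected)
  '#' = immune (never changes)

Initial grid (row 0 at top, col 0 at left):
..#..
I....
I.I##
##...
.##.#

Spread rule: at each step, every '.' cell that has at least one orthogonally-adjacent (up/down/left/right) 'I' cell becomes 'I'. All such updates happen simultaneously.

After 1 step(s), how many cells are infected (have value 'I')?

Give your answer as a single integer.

Step 0 (initial): 3 infected
Step 1: +5 new -> 8 infected

Answer: 8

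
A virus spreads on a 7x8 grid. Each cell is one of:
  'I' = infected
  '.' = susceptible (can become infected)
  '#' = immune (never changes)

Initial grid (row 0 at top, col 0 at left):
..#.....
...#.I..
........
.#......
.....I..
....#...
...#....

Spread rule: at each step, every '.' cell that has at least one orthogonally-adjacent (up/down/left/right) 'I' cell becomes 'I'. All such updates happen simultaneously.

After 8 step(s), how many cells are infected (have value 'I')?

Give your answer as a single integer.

Step 0 (initial): 2 infected
Step 1: +8 new -> 10 infected
Step 2: +11 new -> 21 infected
Step 3: +11 new -> 32 infected
Step 4: +5 new -> 37 infected
Step 5: +5 new -> 42 infected
Step 6: +5 new -> 47 infected
Step 7: +3 new -> 50 infected
Step 8: +1 new -> 51 infected

Answer: 51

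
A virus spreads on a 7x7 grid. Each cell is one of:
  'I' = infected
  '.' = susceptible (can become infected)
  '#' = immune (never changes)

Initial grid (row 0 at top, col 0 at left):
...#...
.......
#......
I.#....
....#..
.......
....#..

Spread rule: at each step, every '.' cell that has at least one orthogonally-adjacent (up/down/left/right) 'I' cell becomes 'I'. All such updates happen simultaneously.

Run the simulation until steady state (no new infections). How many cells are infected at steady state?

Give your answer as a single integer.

Answer: 44

Derivation:
Step 0 (initial): 1 infected
Step 1: +2 new -> 3 infected
Step 2: +3 new -> 6 infected
Step 3: +5 new -> 11 infected
Step 4: +7 new -> 18 infected
Step 5: +7 new -> 25 infected
Step 6: +5 new -> 30 infected
Step 7: +5 new -> 35 infected
Step 8: +6 new -> 41 infected
Step 9: +3 new -> 44 infected
Step 10: +0 new -> 44 infected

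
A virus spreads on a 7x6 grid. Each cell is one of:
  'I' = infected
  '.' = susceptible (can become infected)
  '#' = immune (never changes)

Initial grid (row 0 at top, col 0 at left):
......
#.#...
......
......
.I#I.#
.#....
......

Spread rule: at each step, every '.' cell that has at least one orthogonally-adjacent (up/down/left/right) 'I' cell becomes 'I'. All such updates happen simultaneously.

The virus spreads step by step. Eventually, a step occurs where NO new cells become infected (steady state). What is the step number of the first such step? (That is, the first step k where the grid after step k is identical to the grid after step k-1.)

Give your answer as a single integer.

Answer: 7

Derivation:
Step 0 (initial): 2 infected
Step 1: +5 new -> 7 infected
Step 2: +9 new -> 16 infected
Step 3: +10 new -> 26 infected
Step 4: +6 new -> 32 infected
Step 5: +4 new -> 36 infected
Step 6: +1 new -> 37 infected
Step 7: +0 new -> 37 infected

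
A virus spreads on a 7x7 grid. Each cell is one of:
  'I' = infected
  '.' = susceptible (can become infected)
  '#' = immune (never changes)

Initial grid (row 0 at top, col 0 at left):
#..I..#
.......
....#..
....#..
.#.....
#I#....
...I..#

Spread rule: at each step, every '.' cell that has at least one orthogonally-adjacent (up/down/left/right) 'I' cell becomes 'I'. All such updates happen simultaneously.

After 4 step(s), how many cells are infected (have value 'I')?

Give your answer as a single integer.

Step 0 (initial): 3 infected
Step 1: +7 new -> 10 infected
Step 2: +9 new -> 19 infected
Step 3: +7 new -> 26 infected
Step 4: +7 new -> 33 infected

Answer: 33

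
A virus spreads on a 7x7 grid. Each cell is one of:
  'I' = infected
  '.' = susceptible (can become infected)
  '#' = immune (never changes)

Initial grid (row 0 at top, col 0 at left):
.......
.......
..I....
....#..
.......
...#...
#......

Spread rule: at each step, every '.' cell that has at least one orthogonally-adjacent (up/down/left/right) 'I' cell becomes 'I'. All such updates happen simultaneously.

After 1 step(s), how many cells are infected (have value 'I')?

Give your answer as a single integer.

Answer: 5

Derivation:
Step 0 (initial): 1 infected
Step 1: +4 new -> 5 infected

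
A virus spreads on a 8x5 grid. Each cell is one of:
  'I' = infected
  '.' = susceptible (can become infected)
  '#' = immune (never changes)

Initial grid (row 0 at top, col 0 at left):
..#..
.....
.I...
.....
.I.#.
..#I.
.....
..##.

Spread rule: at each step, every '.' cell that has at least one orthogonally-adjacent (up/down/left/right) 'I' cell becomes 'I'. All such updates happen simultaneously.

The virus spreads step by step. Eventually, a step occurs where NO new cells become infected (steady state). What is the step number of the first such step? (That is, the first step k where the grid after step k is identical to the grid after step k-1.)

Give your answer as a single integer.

Answer: 6

Derivation:
Step 0 (initial): 3 infected
Step 1: +9 new -> 12 infected
Step 2: +11 new -> 23 infected
Step 3: +8 new -> 31 infected
Step 4: +3 new -> 34 infected
Step 5: +1 new -> 35 infected
Step 6: +0 new -> 35 infected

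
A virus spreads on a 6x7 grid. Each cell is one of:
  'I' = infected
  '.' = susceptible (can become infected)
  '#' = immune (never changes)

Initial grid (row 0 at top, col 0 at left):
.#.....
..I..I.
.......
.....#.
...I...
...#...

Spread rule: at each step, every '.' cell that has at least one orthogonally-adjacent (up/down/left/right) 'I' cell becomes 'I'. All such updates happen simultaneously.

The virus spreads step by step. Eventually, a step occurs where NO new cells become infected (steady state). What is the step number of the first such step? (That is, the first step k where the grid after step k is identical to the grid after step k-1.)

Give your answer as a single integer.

Step 0 (initial): 3 infected
Step 1: +11 new -> 14 infected
Step 2: +14 new -> 28 infected
Step 3: +8 new -> 36 infected
Step 4: +3 new -> 39 infected
Step 5: +0 new -> 39 infected

Answer: 5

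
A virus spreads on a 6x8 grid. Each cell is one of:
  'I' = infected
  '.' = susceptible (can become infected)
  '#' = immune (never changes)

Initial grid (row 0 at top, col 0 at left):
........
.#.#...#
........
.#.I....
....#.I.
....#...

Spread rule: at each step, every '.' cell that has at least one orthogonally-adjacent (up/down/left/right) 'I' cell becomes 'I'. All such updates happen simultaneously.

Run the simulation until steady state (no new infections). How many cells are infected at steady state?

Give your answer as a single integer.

Step 0 (initial): 2 infected
Step 1: +8 new -> 10 infected
Step 2: +9 new -> 19 infected
Step 3: +8 new -> 27 infected
Step 4: +7 new -> 34 infected
Step 5: +7 new -> 41 infected
Step 6: +1 new -> 42 infected
Step 7: +0 new -> 42 infected

Answer: 42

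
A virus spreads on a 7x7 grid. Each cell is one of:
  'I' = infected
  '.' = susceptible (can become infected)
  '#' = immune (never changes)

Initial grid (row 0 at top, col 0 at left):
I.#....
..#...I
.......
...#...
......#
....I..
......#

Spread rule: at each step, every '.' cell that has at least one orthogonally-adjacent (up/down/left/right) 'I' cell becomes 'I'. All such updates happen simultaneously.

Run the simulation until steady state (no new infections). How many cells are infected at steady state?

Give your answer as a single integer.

Step 0 (initial): 3 infected
Step 1: +9 new -> 12 infected
Step 2: +13 new -> 25 infected
Step 3: +9 new -> 34 infected
Step 4: +9 new -> 43 infected
Step 5: +1 new -> 44 infected
Step 6: +0 new -> 44 infected

Answer: 44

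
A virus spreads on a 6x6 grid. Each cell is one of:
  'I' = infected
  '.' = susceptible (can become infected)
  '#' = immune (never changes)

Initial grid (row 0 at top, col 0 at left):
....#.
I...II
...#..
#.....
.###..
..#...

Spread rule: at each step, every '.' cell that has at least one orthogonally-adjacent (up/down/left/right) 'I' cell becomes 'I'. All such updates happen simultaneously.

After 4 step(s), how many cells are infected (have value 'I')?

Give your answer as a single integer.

Answer: 25

Derivation:
Step 0 (initial): 3 infected
Step 1: +7 new -> 10 infected
Step 2: +6 new -> 16 infected
Step 3: +6 new -> 22 infected
Step 4: +3 new -> 25 infected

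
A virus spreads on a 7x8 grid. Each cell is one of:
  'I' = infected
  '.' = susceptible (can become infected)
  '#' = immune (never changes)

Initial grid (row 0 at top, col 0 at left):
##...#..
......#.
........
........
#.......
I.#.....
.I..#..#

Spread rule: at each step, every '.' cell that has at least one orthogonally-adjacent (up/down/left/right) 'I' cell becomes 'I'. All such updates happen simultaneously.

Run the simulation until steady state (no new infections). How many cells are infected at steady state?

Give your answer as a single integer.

Answer: 48

Derivation:
Step 0 (initial): 2 infected
Step 1: +3 new -> 5 infected
Step 2: +2 new -> 7 infected
Step 3: +3 new -> 10 infected
Step 4: +5 new -> 15 infected
Step 5: +6 new -> 21 infected
Step 6: +7 new -> 28 infected
Step 7: +7 new -> 35 infected
Step 8: +5 new -> 40 infected
Step 9: +4 new -> 44 infected
Step 10: +1 new -> 45 infected
Step 11: +1 new -> 46 infected
Step 12: +1 new -> 47 infected
Step 13: +1 new -> 48 infected
Step 14: +0 new -> 48 infected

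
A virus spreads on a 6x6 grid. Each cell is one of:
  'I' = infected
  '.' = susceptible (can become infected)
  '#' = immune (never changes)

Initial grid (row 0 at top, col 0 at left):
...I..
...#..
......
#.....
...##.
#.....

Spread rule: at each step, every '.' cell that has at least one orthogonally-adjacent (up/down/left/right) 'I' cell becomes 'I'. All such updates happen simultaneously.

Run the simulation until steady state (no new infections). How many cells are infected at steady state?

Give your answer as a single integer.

Step 0 (initial): 1 infected
Step 1: +2 new -> 3 infected
Step 2: +4 new -> 7 infected
Step 3: +5 new -> 12 infected
Step 4: +6 new -> 18 infected
Step 5: +5 new -> 23 infected
Step 6: +3 new -> 26 infected
Step 7: +4 new -> 30 infected
Step 8: +1 new -> 31 infected
Step 9: +0 new -> 31 infected

Answer: 31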